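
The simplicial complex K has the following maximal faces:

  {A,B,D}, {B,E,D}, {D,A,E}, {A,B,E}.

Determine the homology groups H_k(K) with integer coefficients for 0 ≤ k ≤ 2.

H_0 ≅ Z,  H_1 = 0,  H_2 ≅ Z.

Fix the vertex order A < B < D < E and write every simplex with vertices in increasing order. Then dim K = 2 and the simplices of K are:

  0-simplices (4): A, B, D, E
  1-simplices (6): AB, AD, AE, BD, BE, DE
  2-simplices (4): ABD, ABE, ADE, BDE

so the chain groups are C_0 ≅ Z^4, C_1 ≅ Z^6, C_2 ≅ Z^4.

The boundary map ∂_1: C_1 → C_0 maps an edge to its endpoints' difference, ∂[p,q] = q − p.
As a 4×6 matrix over Z this has rank 3, with invariant factors (1,1,1).

Boundary ∂_2: C_2 → C_1 maps a triangle to the signed sum of its edges. For instance
  ∂ABE = BE − AE + AB,
  ∂BDE = DE − BE + BD.
The resulting 6×4 matrix has rank 3, and its Smith normal form has invariant factors (1,1,1).

Now H_k = ker ∂_k / im ∂_{k+1}, so:

  H_0: rank C_0 − rank ∂_1 = 4 − 3 = 1, and the invariant factors of ∂_1 are all 1, so H_0 ≅ Z.
  H_1: rank ker ∂_1 − rank ∂_2 = (6 − 3) − 3 = 0, and the invariant factors of ∂_2 are all 1, so H_1 ≅ 0.
  H_2: rank ker ∂_2 − rank ∂_3 = (4 − 3) − 0 = 1, and there is no ∂_3, so H_2 ≅ Z.

(K is a triangulation of the 2-sphere S^2.)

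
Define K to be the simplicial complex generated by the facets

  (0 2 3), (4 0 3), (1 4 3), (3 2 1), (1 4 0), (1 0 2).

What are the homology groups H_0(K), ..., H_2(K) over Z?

H_0 ≅ Z,  H_1 = 0,  H_2 ≅ Z.

Fix the vertex order 0 < 1 < 2 < 3 < 4 and write every simplex with vertices in increasing order. Then dim K = 2 and the simplices of K are:

  0-simplices (5): [0], [1], [2], [3], [4]
  1-simplices (9): [0,1], [0,2], [0,3], [0,4], [1,2], [1,3], [1,4], [2,3], [3,4]
  2-simplices (6): [0,1,2], [0,1,4], [0,2,3], [0,3,4], [1,2,3], [1,3,4]

giving chain groups C_0 ≅ Z^5, C_1 ≅ Z^9, C_2 ≅ Z^6.

∂_1: C_1 → C_0 maps an edge to its endpoints' difference, ∂[p,q] = q − p. For instance
  ∂[0,2] = [2] − [0].
The resulting 5×9 matrix has rank 4, and its Smith normal form has invariant factors (1,1,1,1).

Boundary ∂_2: C_2 → C_1 acts by ∂[p,q,r] = [q,r] − [p,r] + [p,q]. For instance
  ∂[1,3,4] = [3,4] − [1,4] + [1,3],
  ∂[0,1,2] = [1,2] − [0,2] + [0,1].
The resulting 9×6 matrix has rank 5, and its Smith normal form has invariant factors (1,1,1,1,1).

Computing H_k = (kernel of ∂_k) / (image of ∂_{k+1}):

  H_0: rank C_0 − rank ∂_1 = 5 − 4 = 1, and the invariant factors of ∂_1 are all 1, so H_0 = Z.
  H_1: rank ker ∂_1 − rank ∂_2 = (9 − 4) − 5 = 0, and the invariant factors of ∂_2 are all 1, so H_1 = 0.
  H_2: rank ker ∂_2 − rank ∂_3 = (6 − 5) − 0 = 1, and there is no ∂_3, so H_2 = Z.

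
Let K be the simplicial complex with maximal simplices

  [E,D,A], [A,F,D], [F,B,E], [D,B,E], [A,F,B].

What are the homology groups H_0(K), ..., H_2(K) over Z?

We work with the vertex ordering A < B < D < E < F. The simplices of K, each written with vertices in increasing order, are:

  0-simplices (5): A, B, D, E, F
  1-simplices (10): AB, AD, AE, AF, BD, BE, BF, DE, DF, EF
  2-simplices (5): ABF, ADE, ADF, BDE, BEF

giving chain groups C_0 ≅ Z^5, C_1 ≅ Z^10, C_2 ≅ Z^5.

The boundary map ∂_1: C_1 → C_0 maps an edge to its endpoints' difference, ∂[p,q] = q − p. For instance
  ∂BE = E − B.
As a 5×10 matrix over Z this has rank 4, with invariant factors (1,1,1,1).

The boundary map ∂_2: C_2 → C_1 acts by ∂[p,q,r] = [q,r] − [p,r] + [p,q]. For instance
  ∂ADF = DF − AF + AD,
  ∂BDE = DE − BE + BD.
The 10×5 boundary matrix has rank 5 and Smith normal form diag(1,1,1,1,1).

Now H_k = ker ∂_k / im ∂_{k+1}, so:

  H_0: rank C_0 − rank ∂_1 = 5 − 4 = 1, and the invariant factors of ∂_1 are all 1, so H_0 ≅ Z.
  H_1: rank ker ∂_1 − rank ∂_2 = (10 − 4) − 5 = 1, and the invariant factors of ∂_2 are all 1, so H_1 ≅ Z.
  H_2: rank ker ∂_2 − rank ∂_3 = (5 − 5) − 0 = 0, and there is no ∂_3, so H_2 ≅ 0.

As a check, the Euler characteristic is 5 − 10 + 5 = 0, which agrees with 1 − 1 + 0 = 0.

H_0 = Z,  H_1 = Z,  H_2 = 0.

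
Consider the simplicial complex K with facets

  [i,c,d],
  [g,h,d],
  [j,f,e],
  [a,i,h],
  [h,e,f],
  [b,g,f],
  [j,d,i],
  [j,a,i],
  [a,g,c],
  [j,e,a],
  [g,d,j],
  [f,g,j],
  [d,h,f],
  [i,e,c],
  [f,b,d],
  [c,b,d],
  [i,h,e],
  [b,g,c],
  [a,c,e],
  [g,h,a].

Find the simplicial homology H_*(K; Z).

Order the vertices as a < b < c < d < e < f < g < h < i < j. Listing each simplex with vertices in this order, K has dimension 2 with simplices:

  0-simplices (10): a, b, c, d, e, f, g, h, i, j
  1-simplices (30): ac, ae, ag, ah, ai, aj, bc, bd, bf, bg, cd, ce, cg, ci, df, dg, dh, di, dj, ef, eh, ei, ej, fg, fh, fj, gh, gj, hi, ij
  2-simplices (20): ace, acg, aej, agh, ahi, aij, bcd, bcg, bdf, bfg, cdi, cei, dfh, dgh, dgj, dij, efh, efj, ehi, fgj

giving chain groups C_0 ≅ Z^10, C_1 ≅ Z^30, C_2 ≅ Z^20.

∂_1: C_1 → C_0 maps an edge to its endpoints' difference, ∂[p,q] = q − p.
This gives a 10×30 integer matrix of rank 9; reducing to Smith normal form yields diagonal entries (1,1,1,1,1,1,1,1,1).

Boundary ∂_2: C_2 → C_1 sends each 2-simplex [p,q,r] to [q,r] − [p,r] + [p,q]. For instance
  ∂acg = cg − ag + ac,
  ∂ehi = hi − ei + eh.
The resulting 30×20 matrix has rank 20, and its Smith normal form has invariant factors (1,1,1,1,1,1,1,1,1,1,1,1,1,1,1,1,1,1,1,2).

Reading off H_k = ker ∂_k / im ∂_{k+1}:

  H_0: rank C_0 − rank ∂_1 = 10 − 9 = 1, and the invariant factors of ∂_1 are all 1, so H_0 ≅ Z.
  H_1: rank ker ∂_1 − rank ∂_2 = (30 − 9) − 20 = 1, and ∂_2 has invariant factor 2 > 1, so H_1 ≅ Z ⊕ Z_2.
  H_2: rank ker ∂_2 − rank ∂_3 = (20 − 20) − 0 = 0, and there is no ∂_3, so H_2 ≅ 0.

(K is a triangulation of the Klein bottle.)

H_0 = Z,  H_1 = Z ⊕ Z_2,  H_2 = 0.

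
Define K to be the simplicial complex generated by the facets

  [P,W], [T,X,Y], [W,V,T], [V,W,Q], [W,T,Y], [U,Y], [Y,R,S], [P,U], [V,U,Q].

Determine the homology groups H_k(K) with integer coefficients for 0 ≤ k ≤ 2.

We work with the vertex ordering P < Q < R < S < T < U < V < W < X < Y. The simplices of K, each written with vertices in increasing order, are:

  0-simplices (10): P, Q, R, S, T, U, V, W, X, Y
  1-simplices (17): PU, PW, QU, QV, QW, RS, RY, SY, TV, TW, TX, TY, UV, UY, VW, WY, XY
  2-simplices (6): QUV, QVW, RSY, TVW, TWY, TXY

so the chain groups are C_0 ≅ Z^10, C_1 ≅ Z^17, C_2 ≅ Z^6.

∂_1: C_1 → C_0 sends each edge [p,q] (with p < q) to q − p.
This gives a 10×17 integer matrix of rank 9; reducing to Smith normal form yields diagonal entries (1,1,1,1,1,1,1,1,1).

∂_2: C_2 → C_1 acts by ∂[p,q,r] = [q,r] − [p,r] + [p,q]. For instance
  ∂TWY = WY − TY + TW,
  ∂QVW = VW − QW + QV.
The resulting 17×6 matrix has rank 6, and its Smith normal form has invariant factors (1,1,1,1,1,1).

From H_k ≅ ker(∂_k) / im(∂_{k+1}) we obtain:

  H_0: rank C_0 − rank ∂_1 = 10 − 9 = 1, and the invariant factors of ∂_1 are all 1, so H_0 ≅ Z.
  H_1: rank ker ∂_1 − rank ∂_2 = (17 − 9) − 6 = 2, and the invariant factors of ∂_2 are all 1, so H_1 ≅ Z^2.
  H_2: rank ker ∂_2 − rank ∂_3 = (6 − 6) − 0 = 0, and there is no ∂_3, so H_2 ≅ 0.

H_0 = Z,  H_1 = Z^2,  H_2 = 0.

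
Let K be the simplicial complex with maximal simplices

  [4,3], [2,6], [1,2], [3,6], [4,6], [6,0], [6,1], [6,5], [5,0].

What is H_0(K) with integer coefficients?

H_0 = Z.

We work with the vertex ordering 0 < 1 < 2 < 3 < 4 < 5 < 6. The simplices of K, each written with vertices in increasing order, are:

  0-simplices (7): [0], [1], [2], [3], [4], [5], [6]
  1-simplices (9): [0,5], [0,6], [1,2], [1,6], [2,6], [3,4], [3,6], [4,6], [5,6]

giving chain groups C_0 ≅ Z^7, C_1 ≅ Z^9.

∂_1: C_1 → C_0 sends each edge [p,q] (with p < q) to q − p. For instance
  ∂[5,6] = [6] − [5].
The 7×9 boundary matrix has rank 6 and Smith normal form diag(1,1,1,1,1,1).

Reading off H_k = ker ∂_k / im ∂_{k+1}:

  H_0: rank C_0 − rank ∂_1 = 7 − 6 = 1, and the invariant factors of ∂_1 are all 1, so H_0 ≅ Z.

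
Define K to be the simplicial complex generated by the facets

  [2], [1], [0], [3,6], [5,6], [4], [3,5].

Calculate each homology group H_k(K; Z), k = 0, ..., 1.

H_0 ≅ Z^5,  H_1 ≅ Z.

K has 7 vertices, 3 edges.
rank ∂_0 = 0, rank ∂_1 = 2 ⇒ b_0 = 7 − 0 − 2 = 5; all invariant factors of ∂_1 are 1 so no torsion. So H_0 = Z^5.
rank ∂_1 = 2, rank ∂_2 = 0 ⇒ b_1 = 3 − 2 − 0 = 1. So H_1 = Z.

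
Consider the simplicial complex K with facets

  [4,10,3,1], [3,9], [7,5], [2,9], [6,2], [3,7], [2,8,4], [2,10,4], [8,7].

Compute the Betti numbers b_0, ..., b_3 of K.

b_0 = 1, b_1 = 2, b_2 = 0, b_3 = 0.

Take the total order 1 < 2 < 3 < 4 < 5 < 6 < 7 < 8 < 9 < 10 on the vertex set. Then K (dimension 3) consists of the simplices:

  0-simplices (10): [1], [2], [3], [4], [5], [6], [7], [8], [9], [10]
  1-simplices (16): [1,3], [1,4], [1,10], [2,4], [2,6], [2,8], [2,9], [2,10], [3,4], [3,7], [3,9], [3,10], [4,8], [4,10], [5,7], [7,8]
  2-simplices (6): [1,3,4], [1,3,10], [1,4,10], [2,4,8], [2,4,10], [3,4,10]
  3-simplices (1): [1,3,4,10]

giving chain groups C_0 ≅ Z^10, C_1 ≅ Z^16, C_2 ≅ Z^6, C_3 ≅ Z^1.

∂_1: C_1 → C_0 maps an edge to its endpoints' difference, ∂[p,q] = q − p. For instance
  ∂[3,7] = [7] − [3].
The resulting 10×16 matrix has rank 9, and its Smith normal form has invariant factors (1,1,1,1,1,1,1,1,1).

Boundary ∂_2: C_2 → C_1 acts by ∂[p,q,r] = [q,r] − [p,r] + [p,q]. For instance
  ∂[1,3,10] = [3,10] − [1,10] + [1,3],
  ∂[2,4,10] = [4,10] − [2,10] + [2,4].
The 16×6 boundary matrix has rank 5 and Smith normal form diag(1,1,1,1,1).

∂_3: C_3 → C_2 sends each 3-simplex σ to the alternating sum Σ_i (−1)^i (σ with its i-th vertex removed). For instance
  ∂[1,3,4,10] = [3,4,10] − [1,4,10] + [1,3,10] − [1,3,4].
This gives a 6×1 integer matrix of rank 1; reducing to Smith normal form yields diagonal entries (1).

Reading off H_k = ker ∂_k / im ∂_{k+1}:

  H_0: rank C_0 − rank ∂_1 = 10 − 9 = 1, and the invariant factors of ∂_1 are all 1, so H_0 ≅ Z.
  H_1: rank ker ∂_1 − rank ∂_2 = (16 − 9) − 5 = 2, and the invariant factors of ∂_2 are all 1, so H_1 ≅ Z^2.
  H_2: rank ker ∂_2 − rank ∂_3 = (6 − 5) − 1 = 0, and the invariant factors of ∂_3 are all 1, so H_2 ≅ 0.
  H_3: rank ker ∂_3 − rank ∂_4 = (1 − 1) − 0 = 0, and there is no ∂_4, so H_3 ≅ 0.

As a check, the Euler characteristic is 10 − 16 + 6 − 1 = -1, which agrees with 1 − 2 + 0 − 0 = -1.

Hence the Betti numbers are b_0 = 1, b_1 = 2, b_2 = 0, b_3 = 0.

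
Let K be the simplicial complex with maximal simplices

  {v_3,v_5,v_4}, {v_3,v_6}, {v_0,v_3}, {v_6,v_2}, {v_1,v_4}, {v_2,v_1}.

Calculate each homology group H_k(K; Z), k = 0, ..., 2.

We work with the vertex ordering v_0 < v_1 < v_2 < v_3 < v_4 < v_5 < v_6. The simplices of K, each written with vertices in increasing order, are:

  0-simplices (7): [v_0], [v_1], [v_2], [v_3], [v_4], [v_5], [v_6]
  1-simplices (8): [v_0,v_3], [v_1,v_2], [v_1,v_4], [v_2,v_6], [v_3,v_4], [v_3,v_5], [v_3,v_6], [v_4,v_5]
  2-simplices (1): [v_3,v_4,v_5]

so the chain groups are C_0 ≅ Z^7, C_1 ≅ Z^8, C_2 ≅ Z^1.

The boundary map ∂_1: C_1 → C_0 maps an edge to its endpoints' difference, ∂[p,q] = q − p. For instance
  ∂[v_3,v_5] = [v_5] − [v_3].
This gives a 7×8 integer matrix of rank 6; reducing to Smith normal form yields diagonal entries (1,1,1,1,1,1).

Boundary ∂_2: C_2 → C_1 acts by ∂[p,q,r] = [q,r] − [p,r] + [p,q]. For instance
  ∂[v_3,v_4,v_5] = [v_4,v_5] − [v_3,v_5] + [v_3,v_4].
The resulting 8×1 matrix has rank 1, and its Smith normal form has invariant factors (1).

Computing H_k = (kernel of ∂_k) / (image of ∂_{k+1}):

  H_0: rank C_0 − rank ∂_1 = 7 − 6 = 1, and the invariant factors of ∂_1 are all 1, so H_0 ≅ Z.
  H_1: rank ker ∂_1 − rank ∂_2 = (8 − 6) − 1 = 1, and the invariant factors of ∂_2 are all 1, so H_1 ≅ Z.
  H_2: rank ker ∂_2 − rank ∂_3 = (1 − 1) − 0 = 0, and there is no ∂_3, so H_2 ≅ 0.

H_0 = Z,  H_1 = Z,  H_2 = 0.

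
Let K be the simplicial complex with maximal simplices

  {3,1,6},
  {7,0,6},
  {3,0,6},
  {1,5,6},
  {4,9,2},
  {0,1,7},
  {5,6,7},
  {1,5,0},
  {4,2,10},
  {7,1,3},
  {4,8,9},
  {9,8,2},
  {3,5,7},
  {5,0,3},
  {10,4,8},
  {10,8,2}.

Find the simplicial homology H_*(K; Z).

Take the total order 0 < 1 < 2 < 3 < 4 < 5 < 6 < 7 < 8 < 9 < 10 on the vertex set. Then K (dimension 2) consists of the simplices:

  0-simplices (11): [0], [1], [2], [3], [4], [5], [6], [7], [8], [9], [10]
  1-simplices (24): (24 of them)
  2-simplices (16): [0,1,5], [0,1,7], [0,3,5], [0,3,6], [0,6,7], [1,3,6], [1,3,7], [1,5,6], [2,4,9], [2,4,10], [2,8,9], [2,8,10], [3,5,7], [4,8,9], [4,8,10], [5,6,7]

Hence C_0 ≅ Z^11, C_1 ≅ Z^24, C_2 ≅ Z^16.

Boundary ∂_1: C_1 → C_0 sends each edge [p,q] (with p < q) to q − p. For instance
  ∂[2,4] = [4] − [2].
The 11×24 boundary matrix has rank 9 and Smith normal form diag(1,1,1,1,1,1,1,1,1).

Boundary ∂_2: C_2 → C_1 sends each 2-simplex [p,q,r] to [q,r] − [p,r] + [p,q]. For instance
  ∂[3,5,7] = [5,7] − [3,7] + [3,5],
  ∂[4,8,10] = [8,10] − [4,10] + [4,8].
The resulting 24×16 matrix has rank 15, and its Smith normal form has invariant factors (1,1,1,1,1,1,1,1,1,1,1,1,1,1,2).

Computing H_k = (kernel of ∂_k) / (image of ∂_{k+1}):

  H_0: rank C_0 − rank ∂_1 = 11 − 9 = 2, and the invariant factors of ∂_1 are all 1, so H_0 = Z^2.
  H_1: rank ker ∂_1 − rank ∂_2 = (24 − 9) − 15 = 0, and ∂_2 has invariant factor 2 > 1, so H_1 = Z/2.
  H_2: rank ker ∂_2 − rank ∂_3 = (16 − 15) − 0 = 1, and there is no ∂_3, so H_2 = Z.

As a check, the Euler characteristic is 11 − 24 + 16 = 3, which agrees with 2 − 0 + 1 = 3.
(K is a triangulation of the disjoint union of the real projective plane RP^2 and the 2-sphere S^2.)

H_0 ≅ Z^2,  H_1 ≅ Z/2,  H_2 ≅ Z.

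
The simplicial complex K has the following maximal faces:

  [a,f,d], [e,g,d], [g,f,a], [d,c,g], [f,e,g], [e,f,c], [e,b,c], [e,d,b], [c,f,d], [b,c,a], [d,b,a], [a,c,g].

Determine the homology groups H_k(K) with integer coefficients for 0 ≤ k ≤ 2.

H_0 = Z,  H_1 = Z/2,  H_2 = 0.

Fix the vertex order a < b < c < d < e < f < g and write every simplex with vertices in increasing order. Then dim K = 2 and the simplices of K are:

  0-simplices (7): a, b, c, d, e, f, g
  1-simplices (18): ab, ac, ad, af, ag, bc, bd, be, cd, ce, cf, cg, de, df, dg, ef, eg, fg
  2-simplices (12): abc, abd, acg, adf, afg, bce, bde, cdf, cdg, cef, deg, efg

Hence C_0 ≅ Z^7, C_1 ≅ Z^18, C_2 ≅ Z^12.

Boundary ∂_1: C_1 → C_0 sends each edge [p,q] (with p < q) to q − p.
The 7×18 boundary matrix has rank 6 and Smith normal form diag(1,1,1,1,1,1).

∂_2: C_2 → C_1 acts by ∂[p,q,r] = [q,r] − [p,r] + [p,q]. For instance
  ∂efg = fg − eg + ef,
  ∂abd = bd − ad + ab.
The resulting 18×12 matrix has rank 12, and its Smith normal form has invariant factors (1,1,1,1,1,1,1,1,1,1,1,2).

Now H_k = ker ∂_k / im ∂_{k+1}, so:

  H_0: rank C_0 − rank ∂_1 = 7 − 6 = 1, and the invariant factors of ∂_1 are all 1, so H_0 = Z.
  H_1: rank ker ∂_1 − rank ∂_2 = (18 − 6) − 12 = 0, and ∂_2 has invariant factor 2 > 1, so H_1 = Z/2.
  H_2: rank ker ∂_2 − rank ∂_3 = (12 − 12) − 0 = 0, and there is no ∂_3, so H_2 = 0.

As a check, the Euler characteristic is 7 − 18 + 12 = 1, which agrees with 1 − 0 + 0 = 1.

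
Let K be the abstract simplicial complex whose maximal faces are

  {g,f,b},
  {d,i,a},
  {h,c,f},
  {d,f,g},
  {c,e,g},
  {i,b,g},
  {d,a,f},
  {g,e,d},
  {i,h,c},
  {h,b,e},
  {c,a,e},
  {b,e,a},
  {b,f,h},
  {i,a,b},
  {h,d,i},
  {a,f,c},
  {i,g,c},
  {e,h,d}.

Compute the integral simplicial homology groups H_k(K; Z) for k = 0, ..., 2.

H_0 = Z,  H_1 = Z^2,  H_2 = Z.

Order the vertices as a < b < c < d < e < f < g < h < i. Listing each simplex with vertices in this order, K has dimension 2 with simplices:

  0-simplices (9): a, b, c, d, e, f, g, h, i
  1-simplices (27): ab, ac, ad, ae, af, ai, be, bf, bg, bh, bi, ce, cf, cg, ch, ci, de, df, dg, dh, di, eg, eh, fg, fh, gi, hi
  2-simplices (18): abe, abi, ace, acf, adf, adi, beh, bfg, bfh, bgi, ceg, cfh, cgi, chi, deg, deh, dfg, dhi

Hence C_0 ≅ Z^9, C_1 ≅ Z^27, C_2 ≅ Z^18.

∂_1: C_1 → C_0 is given by ∂[p,q] = [q] − [p].
As a 9×27 matrix over Z this has rank 8, with invariant factors (1,1,1,1,1,1,1,1).

The boundary map ∂_2: C_2 → C_1 acts by ∂[p,q,r] = [q,r] − [p,r] + [p,q]. For instance
  ∂deg = eg − dg + de,
  ∂adi = di − ai + ad.
The 27×18 boundary matrix has rank 17 and Smith normal form diag(1,1,1,1,1,1,1,1,1,1,1,1,1,1,1,1,1).

Computing H_k = (kernel of ∂_k) / (image of ∂_{k+1}):

  H_0: rank C_0 − rank ∂_1 = 9 − 8 = 1, and the invariant factors of ∂_1 are all 1, so H_0 ≅ Z.
  H_1: rank ker ∂_1 − rank ∂_2 = (27 − 8) − 17 = 2, and the invariant factors of ∂_2 are all 1, so H_1 ≅ Z^2.
  H_2: rank ker ∂_2 − rank ∂_3 = (18 − 17) − 0 = 1, and there is no ∂_3, so H_2 ≅ Z.

As a check, the Euler characteristic is 9 − 27 + 18 = 0, which agrees with 1 − 2 + 1 = 0.
(K is a triangulation of the torus T^2.)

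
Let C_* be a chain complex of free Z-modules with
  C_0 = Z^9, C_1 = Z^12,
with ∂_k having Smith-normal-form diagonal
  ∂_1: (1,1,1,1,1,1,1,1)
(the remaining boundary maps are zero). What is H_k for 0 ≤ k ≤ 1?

H_0 ≅ Z,  H_1 ≅ Z^4.

H_0: b_0 = 9 − 0 − 8 = 1; torsion from ∂_1 factors > 1: none. So H_0 ≅ Z.
H_1: b_1 = 12 − 8 − 0 = 4; torsion from ∂_2 factors > 1: none. So H_1 ≅ Z^4.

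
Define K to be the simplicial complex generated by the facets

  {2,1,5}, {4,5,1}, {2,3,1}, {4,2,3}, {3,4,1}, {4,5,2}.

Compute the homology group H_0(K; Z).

H_0 ≅ Z.

Take the total order 1 < 2 < 3 < 4 < 5 on the vertex set. Then K (dimension 2) consists of the simplices:

  0-simplices (5): [1], [2], [3], [4], [5]
  1-simplices (9): [1,2], [1,3], [1,4], [1,5], [2,3], [2,4], [2,5], [3,4], [4,5]
  2-simplices (6): [1,2,3], [1,2,5], [1,3,4], [1,4,5], [2,3,4], [2,4,5]

Hence C_0 ≅ Z^5, C_1 ≅ Z^9, C_2 ≅ Z^6.

Boundary ∂_1: C_1 → C_0 is given by ∂[p,q] = [q] − [p]. For instance
  ∂[2,4] = [4] − [2].
The resulting 5×9 matrix has rank 4, and its Smith normal form has invariant factors (1,1,1,1).

∂_2: C_2 → C_1 sends each 2-simplex [p,q,r] to [q,r] − [p,r] + [p,q]. For instance
  ∂[1,4,5] = [4,5] − [1,5] + [1,4],
  ∂[1,2,5] = [2,5] − [1,5] + [1,2].
As a 9×6 matrix over Z this has rank 5, with invariant factors (1,1,1,1,1).

Now H_k = ker ∂_k / im ∂_{k+1}, so:

  H_0: rank C_0 − rank ∂_1 = 5 − 4 = 1, and the invariant factors of ∂_1 are all 1, so H_0 = Z.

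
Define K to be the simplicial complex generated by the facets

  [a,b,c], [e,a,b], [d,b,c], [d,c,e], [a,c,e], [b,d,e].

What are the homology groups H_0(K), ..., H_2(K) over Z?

Order the vertices as a < b < c < d < e. Listing each simplex with vertices in this order, K has dimension 2 with simplices:

  0-simplices (5): a, b, c, d, e
  1-simplices (9): ab, ac, ae, bc, bd, be, cd, ce, de
  2-simplices (6): abc, abe, ace, bcd, bde, cde

giving chain groups C_0 ≅ Z^5, C_1 ≅ Z^9, C_2 ≅ Z^6.

∂_1: C_1 → C_0 sends each edge [p,q] (with p < q) to q − p.
As a 5×9 matrix over Z this has rank 4, with invariant factors (1,1,1,1).

∂_2: C_2 → C_1 sends each 2-simplex [p,q,r] to [q,r] − [p,r] + [p,q]. For instance
  ∂bcd = cd − bd + bc,
  ∂abc = bc − ac + ab.
The 9×6 boundary matrix has rank 5 and Smith normal form diag(1,1,1,1,1).

Computing H_k = (kernel of ∂_k) / (image of ∂_{k+1}):

  H_0: rank C_0 − rank ∂_1 = 5 − 4 = 1, and the invariant factors of ∂_1 are all 1, so H_0 = Z.
  H_1: rank ker ∂_1 − rank ∂_2 = (9 − 4) − 5 = 0, and the invariant factors of ∂_2 are all 1, so H_1 = 0.
  H_2: rank ker ∂_2 − rank ∂_3 = (6 − 5) − 0 = 1, and there is no ∂_3, so H_2 = Z.

H_0 = Z,  H_1 = 0,  H_2 = Z.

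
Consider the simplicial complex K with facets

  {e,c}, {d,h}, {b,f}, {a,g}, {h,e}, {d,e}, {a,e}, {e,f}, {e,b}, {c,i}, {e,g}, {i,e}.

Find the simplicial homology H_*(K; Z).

We work with the vertex ordering a < b < c < d < e < f < g < h < i. The simplices of K, each written with vertices in increasing order, are:

  0-simplices (9): a, b, c, d, e, f, g, h, i
  1-simplices (12): ae, ag, be, bf, ce, ci, de, dh, ef, eg, eh, ei

giving chain groups C_0 ≅ Z^9, C_1 ≅ Z^12.

Boundary ∂_1: C_1 → C_0 is given by ∂[p,q] = [q] − [p].
The 9×12 boundary matrix has rank 8 and Smith normal form diag(1,1,1,1,1,1,1,1).

Computing H_k = (kernel of ∂_k) / (image of ∂_{k+1}):

  H_0: rank C_0 − rank ∂_1 = 9 − 8 = 1, and the invariant factors of ∂_1 are all 1, so H_0 = Z.
  H_1: rank ker ∂_1 − rank ∂_2 = (12 − 8) − 0 = 4, and there is no ∂_2, so H_1 = Z^4.

As a check, the Euler characteristic is 9 − 12 = -3, which agrees with 1 − 4 = -3.

H_0 ≅ Z,  H_1 ≅ Z^4.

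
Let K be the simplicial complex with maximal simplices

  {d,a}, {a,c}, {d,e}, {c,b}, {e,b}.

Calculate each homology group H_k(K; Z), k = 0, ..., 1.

H_0 = Z,  H_1 = Z.

Order the vertices as a < b < c < d < e. Listing each simplex with vertices in this order, K has dimension 1 with simplices:

  0-simplices (5): a, b, c, d, e
  1-simplices (5): ac, ad, bc, be, de

so the chain groups are C_0 ≅ Z^5, C_1 ≅ Z^5.

Boundary ∂_1: C_1 → C_0 maps an edge to its endpoints' difference, ∂[p,q] = q − p. For instance
  ∂ac = c − a.
As a 5×5 matrix over Z this has rank 4, with invariant factors (1,1,1,1).

Now H_k = ker ∂_k / im ∂_{k+1}, so:

  H_0: rank C_0 − rank ∂_1 = 5 − 4 = 1, and the invariant factors of ∂_1 are all 1, so H_0 = Z.
  H_1: rank ker ∂_1 − rank ∂_2 = (5 − 4) − 0 = 1, and there is no ∂_2, so H_1 = Z.

As a check, the Euler characteristic is 5 − 5 = 0, which agrees with 1 − 1 = 0.
(K is a triangulation of the circle S^1.)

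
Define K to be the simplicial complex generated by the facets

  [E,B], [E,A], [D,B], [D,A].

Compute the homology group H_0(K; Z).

Order the vertices as A < B < D < E. Listing each simplex with vertices in this order, K has dimension 1 with simplices:

  0-simplices (4): A, B, D, E
  1-simplices (4): AD, AE, BD, BE

giving chain groups C_0 ≅ Z^4, C_1 ≅ Z^4.

Boundary ∂_1: C_1 → C_0 is given by ∂[p,q] = [q] − [p]. For instance
  ∂BD = D − B.
This gives a 4×4 integer matrix of rank 3; reducing to Smith normal form yields diagonal entries (1,1,1).

From H_k ≅ ker(∂_k) / im(∂_{k+1}) we obtain:

  H_0: rank C_0 − rank ∂_1 = 4 − 3 = 1, and the invariant factors of ∂_1 are all 1, so H_0 = Z.

H_0 = Z.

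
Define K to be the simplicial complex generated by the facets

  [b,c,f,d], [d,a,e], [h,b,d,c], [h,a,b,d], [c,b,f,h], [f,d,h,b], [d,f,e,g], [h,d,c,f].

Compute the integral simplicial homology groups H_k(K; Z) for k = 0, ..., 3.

We work with the vertex ordering a < b < c < d < e < f < g < h. The simplices of K, each written with vertices in increasing order, are:

  0-simplices (8): a, b, c, d, e, f, g, h
  1-simplices (19): ab, ad, ae, ah, bc, bd, bf, bh, cd, cf, ch, de, df, dg, dh, ef, eg, fg, fh
  2-simplices (18): abd, abh, ade, adh, bcd, bcf, bch, bdf, bdh, bfh, cdf, cdh, cfh, def, deg, dfg, dfh, efg
  3-simplices (7): abdh, bcdf, bcdh, bcfh, bdfh, cdfh, defg

so the chain groups are C_0 ≅ Z^8, C_1 ≅ Z^19, C_2 ≅ Z^18, C_3 ≅ Z^7.

∂_1: C_1 → C_0 is given by ∂[p,q] = [q] − [p].
The resulting 8×19 matrix has rank 7, and its Smith normal form has invariant factors (1,1,1,1,1,1,1).

The boundary map ∂_2: C_2 → C_1 sends each 2-simplex [p,q,r] to [q,r] − [p,r] + [p,q]. For instance
  ∂bcf = cf − bf + bc,
  ∂def = ef − df + de.
As a 19×18 matrix over Z this has rank 12, with invariant factors (1,1,1,1,1,1,1,1,1,1,1,1).

∂_3: C_3 → C_2 sends each 3-simplex σ to the alternating sum Σ_i (−1)^i (σ with its i-th vertex removed). For instance
  ∂bcdh = cdh − bdh + bch − bcd,
  ∂bdfh = dfh − bfh + bdh − bdf.
As a 18×7 matrix over Z this has rank 6, with invariant factors (1,1,1,1,1,1).

Reading off H_k = ker ∂_k / im ∂_{k+1}:

  H_0: rank C_0 − rank ∂_1 = 8 − 7 = 1, and the invariant factors of ∂_1 are all 1, so H_0 ≅ Z.
  H_1: rank ker ∂_1 − rank ∂_2 = (19 − 7) − 12 = 0, and the invariant factors of ∂_2 are all 1, so H_1 ≅ 0.
  H_2: rank ker ∂_2 − rank ∂_3 = (18 − 12) − 6 = 0, and the invariant factors of ∂_3 are all 1, so H_2 ≅ 0.
  H_3: rank ker ∂_3 − rank ∂_4 = (7 − 6) − 0 = 1, and there is no ∂_4, so H_3 ≅ Z.

As a check, the Euler characteristic is 8 − 19 + 18 − 7 = 0, which agrees with 1 − 0 + 0 − 1 = 0.

H_0 ≅ Z,  H_1 = 0,  H_2 = 0,  H_3 ≅ Z.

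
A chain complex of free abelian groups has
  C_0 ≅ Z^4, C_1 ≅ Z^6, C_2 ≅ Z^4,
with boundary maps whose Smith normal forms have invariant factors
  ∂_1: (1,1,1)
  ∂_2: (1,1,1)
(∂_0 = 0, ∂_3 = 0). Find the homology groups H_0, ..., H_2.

H_0: b_0 = 4 − 0 − 3 = 1; torsion from ∂_1 factors > 1: none. So H_0 = Z.
H_1: b_1 = 6 − 3 − 3 = 0; torsion from ∂_2 factors > 1: none. So H_1 = 0.
H_2: b_2 = 4 − 3 − 0 = 1; torsion from ∂_3 factors > 1: none. So H_2 = Z.

H_0 = Z,  H_1 = 0,  H_2 = Z.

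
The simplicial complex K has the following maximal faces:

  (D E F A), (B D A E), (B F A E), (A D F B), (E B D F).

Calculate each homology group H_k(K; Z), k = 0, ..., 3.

H_0 ≅ Z,  H_1 = 0,  H_2 = 0,  H_3 ≅ Z.

Take the total order A < B < D < E < F on the vertex set. Then K (dimension 3) consists of the simplices:

  0-simplices (5): A, B, D, E, F
  1-simplices (10): AB, AD, AE, AF, BD, BE, BF, DE, DF, EF
  2-simplices (10): ABD, ABE, ABF, ADE, ADF, AEF, BDE, BDF, BEF, DEF
  3-simplices (5): ABDE, ABDF, ABEF, ADEF, BDEF

so the chain groups are C_0 ≅ Z^5, C_1 ≅ Z^10, C_2 ≅ Z^10, C_3 ≅ Z^5.

Boundary ∂_1: C_1 → C_0 maps an edge to its endpoints' difference, ∂[p,q] = q − p. For instance
  ∂DF = F − D.
This gives a 5×10 integer matrix of rank 4; reducing to Smith normal form yields diagonal entries (1,1,1,1).

∂_2: C_2 → C_1 maps a triangle to the signed sum of its edges. For instance
  ∂ADE = DE − AE + AD,
  ∂ADF = DF − AF + AD.
The resulting 10×10 matrix has rank 6, and its Smith normal form has invariant factors (1,1,1,1,1,1).

The boundary map ∂_3: C_3 → C_2 sends each 3-simplex σ to the alternating sum Σ_i (−1)^i (σ with its i-th vertex removed). For instance
  ∂ABEF = BEF − AEF + ABF − ABE,
  ∂ABDE = BDE − ADE + ABE − ABD.
As a 10×5 matrix over Z this has rank 4, with invariant factors (1,1,1,1).

Now H_k = ker ∂_k / im ∂_{k+1}, so:

  H_0: rank C_0 − rank ∂_1 = 5 − 4 = 1, and the invariant factors of ∂_1 are all 1, so H_0 = Z.
  H_1: rank ker ∂_1 − rank ∂_2 = (10 − 4) − 6 = 0, and the invariant factors of ∂_2 are all 1, so H_1 = 0.
  H_2: rank ker ∂_2 − rank ∂_3 = (10 − 6) − 4 = 0, and the invariant factors of ∂_3 are all 1, so H_2 = 0.
  H_3: rank ker ∂_3 − rank ∂_4 = (5 − 4) − 0 = 1, and there is no ∂_4, so H_3 = Z.

(K is a triangulation of the 3-sphere S^3.)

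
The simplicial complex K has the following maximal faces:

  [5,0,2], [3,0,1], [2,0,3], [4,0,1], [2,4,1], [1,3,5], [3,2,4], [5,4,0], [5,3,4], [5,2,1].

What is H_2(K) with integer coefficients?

H_2 = 0.

Order the vertices as 0 < 1 < 2 < 3 < 4 < 5. Listing each simplex with vertices in this order, K has dimension 2 with simplices:

  0-simplices (6): [0], [1], [2], [3], [4], [5]
  1-simplices (15): [0,1], [0,2], [0,3], [0,4], [0,5], [1,2], [1,3], [1,4], [1,5], [2,3], [2,4], [2,5], [3,4], [3,5], [4,5]
  2-simplices (10): [0,1,3], [0,1,4], [0,2,3], [0,2,5], [0,4,5], [1,2,4], [1,2,5], [1,3,5], [2,3,4], [3,4,5]

Hence C_0 ≅ Z^6, C_1 ≅ Z^15, C_2 ≅ Z^10.

∂_1: C_1 → C_0 is given by ∂[p,q] = [q] − [p].
As a 6×15 matrix over Z this has rank 5, with invariant factors (1,1,1,1,1).

Boundary ∂_2: C_2 → C_1 acts by ∂[p,q,r] = [q,r] − [p,r] + [p,q]. For instance
  ∂[1,2,5] = [2,5] − [1,5] + [1,2],
  ∂[0,2,5] = [2,5] − [0,5] + [0,2].
The resulting 15×10 matrix has rank 10, and its Smith normal form has invariant factors (1,1,1,1,1,1,1,1,1,2).

Computing H_k = (kernel of ∂_k) / (image of ∂_{k+1}):

  H_2: rank ker ∂_2 − rank ∂_3 = (10 − 10) − 0 = 0, and there is no ∂_3, so H_2 = 0.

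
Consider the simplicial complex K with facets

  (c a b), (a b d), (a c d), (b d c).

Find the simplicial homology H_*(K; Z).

K has 4 vertices, 6 edges, 4 triangles.
rank ∂_0 = 0, rank ∂_1 = 3 ⇒ b_0 = 4 − 0 − 3 = 1; all invariant factors of ∂_1 are 1 so no torsion. So H_0 ≅ Z.
rank ∂_1 = 3, rank ∂_2 = 3 ⇒ b_1 = 6 − 3 − 3 = 0; all invariant factors of ∂_2 are 1 so no torsion. So H_1 ≅ 0.
rank ∂_2 = 3, rank ∂_3 = 0 ⇒ b_2 = 4 − 3 − 0 = 1. So H_2 ≅ Z.

H_0 = Z,  H_1 = 0,  H_2 = Z.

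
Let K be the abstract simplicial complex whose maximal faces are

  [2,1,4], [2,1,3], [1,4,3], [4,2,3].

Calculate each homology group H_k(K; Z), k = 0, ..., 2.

H_0 ≅ Z,  H_1 = 0,  H_2 ≅ Z.

We work with the vertex ordering 1 < 2 < 3 < 4. The simplices of K, each written with vertices in increasing order, are:

  0-simplices (4): [1], [2], [3], [4]
  1-simplices (6): [1,2], [1,3], [1,4], [2,3], [2,4], [3,4]
  2-simplices (4): [1,2,3], [1,2,4], [1,3,4], [2,3,4]

giving chain groups C_0 ≅ Z^4, C_1 ≅ Z^6, C_2 ≅ Z^4.

Boundary ∂_1: C_1 → C_0 is given by ∂[p,q] = [q] − [p].
As a 4×6 matrix over Z this has rank 3, with invariant factors (1,1,1).

The boundary map ∂_2: C_2 → C_1 sends each 2-simplex [p,q,r] to [q,r] − [p,r] + [p,q]. For instance
  ∂[2,3,4] = [3,4] − [2,4] + [2,3],
  ∂[1,2,4] = [2,4] − [1,4] + [1,2].
This gives a 6×4 integer matrix of rank 3; reducing to Smith normal form yields diagonal entries (1,1,1).

Reading off H_k = ker ∂_k / im ∂_{k+1}:

  H_0: rank C_0 − rank ∂_1 = 4 − 3 = 1, and the invariant factors of ∂_1 are all 1, so H_0 ≅ Z.
  H_1: rank ker ∂_1 − rank ∂_2 = (6 − 3) − 3 = 0, and the invariant factors of ∂_2 are all 1, so H_1 ≅ 0.
  H_2: rank ker ∂_2 − rank ∂_3 = (4 − 3) − 0 = 1, and there is no ∂_3, so H_2 ≅ Z.

As a check, the Euler characteristic is 4 − 6 + 4 = 2, which agrees with 1 − 0 + 1 = 2.
(K is a triangulation of the 2-sphere S^2.)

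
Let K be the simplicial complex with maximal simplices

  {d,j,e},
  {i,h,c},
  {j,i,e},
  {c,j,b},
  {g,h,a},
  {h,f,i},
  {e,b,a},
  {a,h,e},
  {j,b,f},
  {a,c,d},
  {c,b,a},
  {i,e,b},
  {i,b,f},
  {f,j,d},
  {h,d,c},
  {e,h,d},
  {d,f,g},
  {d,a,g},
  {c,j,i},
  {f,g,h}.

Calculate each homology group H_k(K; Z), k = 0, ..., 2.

H_0 = Z,  H_1 = Z ⊕ Z/2,  H_2 = 0.

We work with the vertex ordering a < b < c < d < e < f < g < h < i < j. The simplices of K, each written with vertices in increasing order, are:

  0-simplices (10): a, b, c, d, e, f, g, h, i, j
  1-simplices (30): ab, ac, ad, ae, ag, ah, bc, be, bf, bi, bj, cd, ch, ci, cj, de, df, dg, dh, dj, eh, ei, ej, fg, fh, fi, fj, gh, hi, ij
  2-simplices (20): abc, abe, acd, adg, aeh, agh, bcj, bei, bfi, bfj, cdh, chi, cij, deh, dej, dfg, dfj, eij, fgh, fhi

giving chain groups C_0 ≅ Z^10, C_1 ≅ Z^30, C_2 ≅ Z^20.

The boundary map ∂_1: C_1 → C_0 maps an edge to its endpoints' difference, ∂[p,q] = q − p.
This gives a 10×30 integer matrix of rank 9; reducing to Smith normal form yields diagonal entries (1,1,1,1,1,1,1,1,1).

The boundary map ∂_2: C_2 → C_1 sends each 2-simplex [p,q,r] to [q,r] − [p,r] + [p,q]. For instance
  ∂aeh = eh − ah + ae,
  ∂agh = gh − ah + ag.
The resulting 30×20 matrix has rank 20, and its Smith normal form has invariant factors (1,1,1,1,1,1,1,1,1,1,1,1,1,1,1,1,1,1,1,2).

Computing H_k = (kernel of ∂_k) / (image of ∂_{k+1}):

  H_0: rank C_0 − rank ∂_1 = 10 − 9 = 1, and the invariant factors of ∂_1 are all 1, so H_0 = Z.
  H_1: rank ker ∂_1 − rank ∂_2 = (30 − 9) − 20 = 1, and ∂_2 has invariant factor 2 > 1, so H_1 = Z ⊕ Z/2.
  H_2: rank ker ∂_2 − rank ∂_3 = (20 − 20) − 0 = 0, and there is no ∂_3, so H_2 = 0.

As a check, the Euler characteristic is 10 − 30 + 20 = 0, which agrees with 1 − 1 + 0 = 0.
(K is a triangulation of the Klein bottle.)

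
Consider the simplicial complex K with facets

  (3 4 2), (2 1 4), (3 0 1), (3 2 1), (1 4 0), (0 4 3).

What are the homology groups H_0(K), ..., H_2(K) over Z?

Fix the vertex order 0 < 1 < 2 < 3 < 4 and write every simplex with vertices in increasing order. Then dim K = 2 and the simplices of K are:

  0-simplices (5): [0], [1], [2], [3], [4]
  1-simplices (9): [0,1], [0,3], [0,4], [1,2], [1,3], [1,4], [2,3], [2,4], [3,4]
  2-simplices (6): [0,1,3], [0,1,4], [0,3,4], [1,2,3], [1,2,4], [2,3,4]

Hence C_0 ≅ Z^5, C_1 ≅ Z^9, C_2 ≅ Z^6.

The boundary map ∂_1: C_1 → C_0 sends each edge [p,q] (with p < q) to q − p.
This gives a 5×9 integer matrix of rank 4; reducing to Smith normal form yields diagonal entries (1,1,1,1).

Boundary ∂_2: C_2 → C_1 acts by ∂[p,q,r] = [q,r] − [p,r] + [p,q]. For instance
  ∂[0,3,4] = [3,4] − [0,4] + [0,3],
  ∂[1,2,3] = [2,3] − [1,3] + [1,2].
This gives a 9×6 integer matrix of rank 5; reducing to Smith normal form yields diagonal entries (1,1,1,1,1).

Now H_k = ker ∂_k / im ∂_{k+1}, so:

  H_0: rank C_0 − rank ∂_1 = 5 − 4 = 1, and the invariant factors of ∂_1 are all 1, so H_0 = Z.
  H_1: rank ker ∂_1 − rank ∂_2 = (9 − 4) − 5 = 0, and the invariant factors of ∂_2 are all 1, so H_1 = 0.
  H_2: rank ker ∂_2 − rank ∂_3 = (6 − 5) − 0 = 1, and there is no ∂_3, so H_2 = Z.

H_0 ≅ Z,  H_1 = 0,  H_2 ≅ Z.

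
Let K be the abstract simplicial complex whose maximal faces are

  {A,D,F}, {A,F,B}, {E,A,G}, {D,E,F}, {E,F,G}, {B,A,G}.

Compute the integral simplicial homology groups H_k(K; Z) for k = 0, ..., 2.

H_0 ≅ Z,  H_1 ≅ Z,  H_2 = 0.

Fix the vertex order A < B < D < E < F < G and write every simplex with vertices in increasing order. Then dim K = 2 and the simplices of K are:

  0-simplices (6): A, B, D, E, F, G
  1-simplices (12): AB, AD, AE, AF, AG, BF, BG, DE, DF, EF, EG, FG
  2-simplices (6): ABF, ABG, ADF, AEG, DEF, EFG

so the chain groups are C_0 ≅ Z^6, C_1 ≅ Z^12, C_2 ≅ Z^6.

Boundary ∂_1: C_1 → C_0 sends each edge [p,q] (with p < q) to q − p.
The 6×12 boundary matrix has rank 5 and Smith normal form diag(1,1,1,1,1).

Boundary ∂_2: C_2 → C_1 maps a triangle to the signed sum of its edges. For instance
  ∂ABG = BG − AG + AB,
  ∂EFG = FG − EG + EF.
The resulting 12×6 matrix has rank 6, and its Smith normal form has invariant factors (1,1,1,1,1,1).

Computing H_k = (kernel of ∂_k) / (image of ∂_{k+1}):

  H_0: rank C_0 − rank ∂_1 = 6 − 5 = 1, and the invariant factors of ∂_1 are all 1, so H_0 ≅ Z.
  H_1: rank ker ∂_1 − rank ∂_2 = (12 − 5) − 6 = 1, and the invariant factors of ∂_2 are all 1, so H_1 ≅ Z.
  H_2: rank ker ∂_2 − rank ∂_3 = (6 − 6) − 0 = 0, and there is no ∂_3, so H_2 ≅ 0.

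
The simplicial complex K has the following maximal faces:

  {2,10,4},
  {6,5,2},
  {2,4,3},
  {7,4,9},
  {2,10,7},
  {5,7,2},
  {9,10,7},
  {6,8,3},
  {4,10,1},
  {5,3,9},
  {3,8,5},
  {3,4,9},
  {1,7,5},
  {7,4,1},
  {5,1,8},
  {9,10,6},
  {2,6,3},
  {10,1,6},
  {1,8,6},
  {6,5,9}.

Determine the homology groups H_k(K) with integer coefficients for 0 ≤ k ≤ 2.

Fix the vertex order 1 < 2 < 3 < 4 < 5 < 6 < 7 < 8 < 9 < 10 and write every simplex with vertices in increasing order. Then dim K = 2 and the simplices of K are:

  0-simplices (10): [1], [2], [3], [4], [5], [6], [7], [8], [9], [10]
  1-simplices (30): (30 of them)
  2-simplices (20): (20 of them)

giving chain groups C_0 ≅ Z^10, C_1 ≅ Z^30, C_2 ≅ Z^20.

∂_1: C_1 → C_0 sends each edge [p,q] (with p < q) to q − p.
As a 10×30 matrix over Z this has rank 9, with invariant factors (1,1,1,1,1,1,1,1,1).

Boundary ∂_2: C_2 → C_1 acts by ∂[p,q,r] = [q,r] − [p,r] + [p,q]. For instance
  ∂[2,3,6] = [3,6] − [2,6] + [2,3],
  ∂[1,4,7] = [4,7] − [1,7] + [1,4].
The resulting 30×20 matrix has rank 20, and its Smith normal form has invariant factors (1,1,1,1,1,1,1,1,1,1,1,1,1,1,1,1,1,1,1,2).

Now H_k = ker ∂_k / im ∂_{k+1}, so:

  H_0: rank C_0 − rank ∂_1 = 10 − 9 = 1, and the invariant factors of ∂_1 are all 1, so H_0 ≅ Z.
  H_1: rank ker ∂_1 − rank ∂_2 = (30 − 9) − 20 = 1, and ∂_2 has invariant factor 2 > 1, so H_1 ≅ Z ⊕ Z/2.
  H_2: rank ker ∂_2 − rank ∂_3 = (20 − 20) − 0 = 0, and there is no ∂_3, so H_2 ≅ 0.

As a check, the Euler characteristic is 10 − 30 + 20 = 0, which agrees with 1 − 1 + 0 = 0.

H_0 ≅ Z,  H_1 ≅ Z ⊕ Z/2,  H_2 = 0.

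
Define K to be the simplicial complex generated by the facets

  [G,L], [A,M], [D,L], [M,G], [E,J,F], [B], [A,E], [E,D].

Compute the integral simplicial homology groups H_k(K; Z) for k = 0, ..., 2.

H_0 = Z^2,  H_1 = Z,  H_2 = 0.

Order the vertices as A < B < D < E < F < G < J < L < M. Listing each simplex with vertices in this order, K has dimension 2 with simplices:

  0-simplices (9): A, B, D, E, F, G, J, L, M
  1-simplices (9): AE, AM, DE, DL, EF, EJ, FJ, GL, GM
  2-simplices (1): EFJ

so the chain groups are C_0 ≅ Z^9, C_1 ≅ Z^9, C_2 ≅ Z^1.

The boundary map ∂_1: C_1 → C_0 maps an edge to its endpoints' difference, ∂[p,q] = q − p. For instance
  ∂EJ = J − E.
As a 9×9 matrix over Z this has rank 7, with invariant factors (1,1,1,1,1,1,1).

∂_2: C_2 → C_1 maps a triangle to the signed sum of its edges. For instance
  ∂EFJ = FJ − EJ + EF.
The resulting 9×1 matrix has rank 1, and its Smith normal form has invariant factors (1).

Reading off H_k = ker ∂_k / im ∂_{k+1}:

  H_0: rank C_0 − rank ∂_1 = 9 − 7 = 2, and the invariant factors of ∂_1 are all 1, so H_0 ≅ Z^2.
  H_1: rank ker ∂_1 − rank ∂_2 = (9 − 7) − 1 = 1, and the invariant factors of ∂_2 are all 1, so H_1 ≅ Z.
  H_2: rank ker ∂_2 − rank ∂_3 = (1 − 1) − 0 = 0, and there is no ∂_3, so H_2 ≅ 0.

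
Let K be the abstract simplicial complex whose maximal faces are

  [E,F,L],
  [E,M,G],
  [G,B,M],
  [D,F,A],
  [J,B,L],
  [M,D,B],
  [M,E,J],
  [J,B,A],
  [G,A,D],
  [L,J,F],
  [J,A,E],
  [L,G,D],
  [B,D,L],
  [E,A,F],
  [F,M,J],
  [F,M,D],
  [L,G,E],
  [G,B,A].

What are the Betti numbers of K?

b_0 = 1, b_1 = 1, b_2 = 0.

Take the total order A < B < D < E < F < G < J < L < M on the vertex set. Then K (dimension 2) consists of the simplices:

  0-simplices (9): A, B, D, E, F, G, J, L, M
  1-simplices (27): AB, AD, AE, AF, AG, AJ, BD, BG, BJ, BL, BM, DF, DG, DL, DM, EF, EG, EJ, EL, EM, FJ, FL, FM, GL, GM, JL, JM
  2-simplices (18): ABG, ABJ, ADF, ADG, AEF, AEJ, BDL, BDM, BGM, BJL, DFM, DGL, EFL, EGL, EGM, EJM, FJL, FJM

giving chain groups C_0 ≅ Z^9, C_1 ≅ Z^27, C_2 ≅ Z^18.

∂_1: C_1 → C_0 is given by ∂[p,q] = [q] − [p].
The 9×27 boundary matrix has rank 8 and Smith normal form diag(1,1,1,1,1,1,1,1).

∂_2: C_2 → C_1 maps a triangle to the signed sum of its edges. For instance
  ∂ADF = DF − AF + AD,
  ∂BDL = DL − BL + BD.
The 27×18 boundary matrix has rank 18 and Smith normal form diag(1,1,1,1,1,1,1,1,1,1,1,1,1,1,1,1,1,2).

Computing H_k = (kernel of ∂_k) / (image of ∂_{k+1}):

  H_0: rank C_0 − rank ∂_1 = 9 − 8 = 1, and the invariant factors of ∂_1 are all 1, so H_0 = Z.
  H_1: rank ker ∂_1 − rank ∂_2 = (27 − 8) − 18 = 1, and ∂_2 has invariant factor 2 > 1, so H_1 = Z ⊕ Z/2.
  H_2: rank ker ∂_2 − rank ∂_3 = (18 − 18) − 0 = 0, and there is no ∂_3, so H_2 = 0.

(K is a triangulation of the Klein bottle.)

Hence the Betti numbers are b_0 = 1, b_1 = 1, b_2 = 0.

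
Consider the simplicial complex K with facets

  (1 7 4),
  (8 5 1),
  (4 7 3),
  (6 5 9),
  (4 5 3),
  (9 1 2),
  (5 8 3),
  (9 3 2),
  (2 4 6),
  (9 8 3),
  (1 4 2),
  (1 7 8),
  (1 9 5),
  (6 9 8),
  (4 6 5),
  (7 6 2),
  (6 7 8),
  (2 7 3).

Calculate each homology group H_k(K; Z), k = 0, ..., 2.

We work with the vertex ordering 1 < 2 < 3 < 4 < 5 < 6 < 7 < 8 < 9. The simplices of K, each written with vertices in increasing order, are:

  0-simplices (9): [1], [2], [3], [4], [5], [6], [7], [8], [9]
  1-simplices (27): (27 of them)
  2-simplices (18): [1,2,4], [1,2,9], [1,4,7], [1,5,8], [1,5,9], [1,7,8], [2,3,7], [2,3,9], [2,4,6], [2,6,7], [3,4,5], [3,4,7], [3,5,8], [3,8,9], [4,5,6], [5,6,9], [6,7,8], [6,8,9]

Hence C_0 ≅ Z^9, C_1 ≅ Z^27, C_2 ≅ Z^18.

The boundary map ∂_1: C_1 → C_0 is given by ∂[p,q] = [q] − [p]. For instance
  ∂[2,7] = [7] − [2].
The 9×27 boundary matrix has rank 8 and Smith normal form diag(1,1,1,1,1,1,1,1).

∂_2: C_2 → C_1 sends each 2-simplex [p,q,r] to [q,r] − [p,r] + [p,q]. For instance
  ∂[6,7,8] = [7,8] − [6,8] + [6,7],
  ∂[1,4,7] = [4,7] − [1,7] + [1,4].
As a 27×18 matrix over Z this has rank 18, with invariant factors (1,1,1,1,1,1,1,1,1,1,1,1,1,1,1,1,1,2).

Reading off H_k = ker ∂_k / im ∂_{k+1}:

  H_0: rank C_0 − rank ∂_1 = 9 − 8 = 1, and the invariant factors of ∂_1 are all 1, so H_0 ≅ Z.
  H_1: rank ker ∂_1 − rank ∂_2 = (27 − 8) − 18 = 1, and ∂_2 has invariant factor 2 > 1, so H_1 ≅ Z ⊕ Z/2Z.
  H_2: rank ker ∂_2 − rank ∂_3 = (18 − 18) − 0 = 0, and there is no ∂_3, so H_2 ≅ 0.

H_0 ≅ Z,  H_1 ≅ Z ⊕ Z/2Z,  H_2 = 0.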